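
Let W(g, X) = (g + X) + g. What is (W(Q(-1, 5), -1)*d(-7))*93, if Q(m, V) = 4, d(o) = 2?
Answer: 1302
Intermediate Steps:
W(g, X) = X + 2*g (W(g, X) = (X + g) + g = X + 2*g)
(W(Q(-1, 5), -1)*d(-7))*93 = ((-1 + 2*4)*2)*93 = ((-1 + 8)*2)*93 = (7*2)*93 = 14*93 = 1302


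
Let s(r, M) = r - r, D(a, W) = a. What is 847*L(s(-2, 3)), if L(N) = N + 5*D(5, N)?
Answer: 21175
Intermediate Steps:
s(r, M) = 0
L(N) = 25 + N (L(N) = N + 5*5 = N + 25 = 25 + N)
847*L(s(-2, 3)) = 847*(25 + 0) = 847*25 = 21175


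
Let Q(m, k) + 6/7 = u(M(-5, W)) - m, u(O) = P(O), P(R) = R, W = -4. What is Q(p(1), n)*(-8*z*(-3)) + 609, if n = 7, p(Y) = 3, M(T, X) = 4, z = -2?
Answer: 4215/7 ≈ 602.14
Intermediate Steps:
u(O) = O
Q(m, k) = 22/7 - m (Q(m, k) = -6/7 + (4 - m) = 22/7 - m)
Q(p(1), n)*(-8*z*(-3)) + 609 = (22/7 - 1*3)*(-8*(-2)*(-3)) + 609 = (22/7 - 3)*(16*(-3)) + 609 = (1/7)*(-48) + 609 = -48/7 + 609 = 4215/7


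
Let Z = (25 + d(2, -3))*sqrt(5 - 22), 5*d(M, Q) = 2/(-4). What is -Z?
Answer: -249*I*sqrt(17)/10 ≈ -102.67*I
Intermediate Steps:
d(M, Q) = -1/10 (d(M, Q) = (2/(-4))/5 = (2*(-1/4))/5 = (1/5)*(-1/2) = -1/10)
Z = 249*I*sqrt(17)/10 (Z = (25 - 1/10)*sqrt(5 - 22) = 249*sqrt(-17)/10 = 249*(I*sqrt(17))/10 = 249*I*sqrt(17)/10 ≈ 102.67*I)
-Z = -249*I*sqrt(17)/10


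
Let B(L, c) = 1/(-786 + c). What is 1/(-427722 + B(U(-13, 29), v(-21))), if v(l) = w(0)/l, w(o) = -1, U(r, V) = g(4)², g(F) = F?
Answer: -16505/7059551631 ≈ -2.3380e-6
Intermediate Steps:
U(r, V) = 16 (U(r, V) = 4² = 16)
v(l) = -1/l
1/(-427722 + B(U(-13, 29), v(-21))) = 1/(-427722 + 1/(-786 - 1/(-21))) = 1/(-427722 + 1/(-786 - 1*(-1/21))) = 1/(-427722 + 1/(-786 + 1/21)) = 1/(-427722 + 1/(-16505/21)) = 1/(-427722 - 21/16505) = 1/(-7059551631/16505) = -16505/7059551631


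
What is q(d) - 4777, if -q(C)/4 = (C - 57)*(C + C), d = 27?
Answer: 1703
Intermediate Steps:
q(C) = -8*C*(-57 + C) (q(C) = -4*(C - 57)*(C + C) = -4*(-57 + C)*2*C = -8*C*(-57 + C))
q(d) - 4777 = 8*27*(57 - 1*27) - 4777 = 8*27*(57 - 27) - 4777 = 8*27*30 - 4777 = 6480 - 4777 = 1703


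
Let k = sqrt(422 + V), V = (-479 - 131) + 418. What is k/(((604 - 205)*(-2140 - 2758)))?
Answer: -sqrt(230)/1954302 ≈ -7.7602e-6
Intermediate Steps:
V = -192 (V = -610 + 418 = -192)
k = sqrt(230) (k = sqrt(422 - 192) = sqrt(230) ≈ 15.166)
k/(((604 - 205)*(-2140 - 2758))) = sqrt(230)/(((604 - 205)*(-2140 - 2758))) = sqrt(230)/((399*(-4898))) = sqrt(230)/(-1954302) = sqrt(230)*(-1/1954302) = -sqrt(230)/1954302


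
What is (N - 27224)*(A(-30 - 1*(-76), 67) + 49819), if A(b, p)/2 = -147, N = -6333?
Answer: -1661910425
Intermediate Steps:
A(b, p) = -294 (A(b, p) = 2*(-147) = -294)
(N - 27224)*(A(-30 - 1*(-76), 67) + 49819) = (-6333 - 27224)*(-294 + 49819) = -33557*49525 = -1661910425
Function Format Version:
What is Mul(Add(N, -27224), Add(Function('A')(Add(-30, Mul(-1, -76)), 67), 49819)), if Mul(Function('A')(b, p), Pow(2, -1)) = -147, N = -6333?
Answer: -1661910425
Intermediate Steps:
Function('A')(b, p) = -294 (Function('A')(b, p) = Mul(2, -147) = -294)
Mul(Add(N, -27224), Add(Function('A')(Add(-30, Mul(-1, -76)), 67), 49819)) = Mul(Add(-6333, -27224), Add(-294, 49819)) = Mul(-33557, 49525) = -1661910425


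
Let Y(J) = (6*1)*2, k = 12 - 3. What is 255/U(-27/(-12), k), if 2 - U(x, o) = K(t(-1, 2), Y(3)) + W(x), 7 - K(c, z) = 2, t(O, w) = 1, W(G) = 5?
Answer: -255/8 ≈ -31.875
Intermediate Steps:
k = 9
Y(J) = 12 (Y(J) = 6*2 = 12)
K(c, z) = 5 (K(c, z) = 7 - 1*2 = 7 - 2 = 5)
U(x, o) = -8 (U(x, o) = 2 - (5 + 5) = 2 - 1*10 = 2 - 10 = -8)
255/U(-27/(-12), k) = 255/(-8) = 255*(-1/8) = -255/8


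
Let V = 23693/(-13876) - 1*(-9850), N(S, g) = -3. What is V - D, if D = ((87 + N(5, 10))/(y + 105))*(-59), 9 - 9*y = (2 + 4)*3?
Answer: 1785109973/180388 ≈ 9896.0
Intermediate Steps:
y = -1 (y = 1 - (2 + 4)*3/9 = 1 - 2*3/3 = 1 - ⅑*18 = 1 - 2 = -1)
V = 136654907/13876 (V = 23693*(-1/13876) + 9850 = -23693/13876 + 9850 = 136654907/13876 ≈ 9848.3)
D = -1239/26 (D = ((87 - 3)/(-1 + 105))*(-59) = (84/104)*(-59) = (84*(1/104))*(-59) = (21/26)*(-59) = -1239/26 ≈ -47.654)
V - D = 136654907/13876 - 1*(-1239/26) = 136654907/13876 + 1239/26 = 1785109973/180388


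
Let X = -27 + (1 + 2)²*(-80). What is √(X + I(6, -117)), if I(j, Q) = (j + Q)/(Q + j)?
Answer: I*√746 ≈ 27.313*I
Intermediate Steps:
I(j, Q) = 1 (I(j, Q) = (Q + j)/(Q + j) = 1)
X = -747 (X = -27 + 3²*(-80) = -27 + 9*(-80) = -27 - 720 = -747)
√(X + I(6, -117)) = √(-747 + 1) = √(-746) = I*√746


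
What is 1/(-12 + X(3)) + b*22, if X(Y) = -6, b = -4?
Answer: -1585/18 ≈ -88.056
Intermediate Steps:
1/(-12 + X(3)) + b*22 = 1/(-12 - 6) - 4*22 = 1/(-18) - 88 = -1/18 - 88 = -1585/18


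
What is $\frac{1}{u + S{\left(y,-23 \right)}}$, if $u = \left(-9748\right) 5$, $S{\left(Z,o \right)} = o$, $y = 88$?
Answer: $- \frac{1}{48763} \approx -2.0507 \cdot 10^{-5}$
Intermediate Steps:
$u = -48740$
$\frac{1}{u + S{\left(y,-23 \right)}} = \frac{1}{-48740 - 23} = \frac{1}{-48763} = - \frac{1}{48763}$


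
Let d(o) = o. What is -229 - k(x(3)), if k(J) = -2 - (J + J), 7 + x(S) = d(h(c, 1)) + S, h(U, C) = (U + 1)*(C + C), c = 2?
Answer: -223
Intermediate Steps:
h(U, C) = 2*C*(1 + U) (h(U, C) = (1 + U)*(2*C) = 2*C*(1 + U))
x(S) = -1 + S (x(S) = -7 + (2*1*(1 + 2) + S) = -7 + (2*1*3 + S) = -7 + (6 + S) = -1 + S)
k(J) = -2 - 2*J
-229 - k(x(3)) = -229 - (-2 - 2*(-1 + 3)) = -229 - (-2 - 2*2) = -229 - (-2 - 4) = -229 - 1*(-6) = -229 + 6 = -223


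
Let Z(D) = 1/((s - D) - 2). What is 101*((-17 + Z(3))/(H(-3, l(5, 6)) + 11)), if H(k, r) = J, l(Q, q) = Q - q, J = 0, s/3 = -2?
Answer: -18988/121 ≈ -156.93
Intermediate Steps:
s = -6 (s = 3*(-2) = -6)
H(k, r) = 0
Z(D) = 1/(-8 - D) (Z(D) = 1/((-6 - D) - 2) = 1/(-8 - D))
101*((-17 + Z(3))/(H(-3, l(5, 6)) + 11)) = 101*((-17 - 1/(8 + 3))/(0 + 11)) = 101*((-17 - 1/11)/11) = 101*((-17 - 1*1/11)*(1/11)) = 101*((-17 - 1/11)*(1/11)) = 101*(-188/11*1/11) = 101*(-188/121) = -18988/121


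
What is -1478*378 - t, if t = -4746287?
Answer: 4187603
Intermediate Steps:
-1478*378 - t = -1478*378 - 1*(-4746287) = -558684 + 4746287 = 4187603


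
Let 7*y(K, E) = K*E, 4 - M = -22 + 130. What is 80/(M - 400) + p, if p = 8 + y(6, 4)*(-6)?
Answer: -802/63 ≈ -12.730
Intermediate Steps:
M = -104 (M = 4 - (-22 + 130) = 4 - 1*108 = 4 - 108 = -104)
y(K, E) = E*K/7 (y(K, E) = (K*E)/7 = (E*K)/7 = E*K/7)
p = -88/7 (p = 8 + ((⅐)*4*6)*(-6) = 8 + (24/7)*(-6) = 8 - 144/7 = -88/7 ≈ -12.571)
80/(M - 400) + p = 80/(-104 - 400) - 88/7 = 80/(-504) - 88/7 = 80*(-1/504) - 88/7 = -10/63 - 88/7 = -802/63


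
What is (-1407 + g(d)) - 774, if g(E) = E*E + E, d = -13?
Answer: -2025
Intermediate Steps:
g(E) = E + E² (g(E) = E² + E = E + E²)
(-1407 + g(d)) - 774 = (-1407 - 13*(1 - 13)) - 774 = (-1407 - 13*(-12)) - 774 = (-1407 + 156) - 774 = -1251 - 774 = -2025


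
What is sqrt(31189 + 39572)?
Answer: sqrt(70761) ≈ 266.01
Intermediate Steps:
sqrt(31189 + 39572) = sqrt(70761)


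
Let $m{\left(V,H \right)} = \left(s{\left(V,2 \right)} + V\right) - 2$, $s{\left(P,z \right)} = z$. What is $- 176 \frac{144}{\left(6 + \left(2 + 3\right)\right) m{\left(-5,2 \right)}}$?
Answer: $\frac{2304}{5} \approx 460.8$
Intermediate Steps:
$m{\left(V,H \right)} = V$ ($m{\left(V,H \right)} = \left(2 + V\right) - 2 = V$)
$- 176 \frac{144}{\left(6 + \left(2 + 3\right)\right) m{\left(-5,2 \right)}} = - 176 \frac{144}{\left(6 + \left(2 + 3\right)\right) \left(-5\right)} = - 176 \frac{144}{\left(6 + 5\right) \left(-5\right)} = - 176 \frac{144}{11 \left(-5\right)} = - 176 \frac{144}{-55} = - 176 \cdot 144 \left(- \frac{1}{55}\right) = \left(-176\right) \left(- \frac{144}{55}\right) = \frac{2304}{5}$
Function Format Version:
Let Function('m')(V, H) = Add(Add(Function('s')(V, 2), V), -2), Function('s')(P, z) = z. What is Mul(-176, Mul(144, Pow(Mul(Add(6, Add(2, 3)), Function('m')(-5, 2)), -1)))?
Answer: Rational(2304, 5) ≈ 460.80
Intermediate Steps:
Function('m')(V, H) = V (Function('m')(V, H) = Add(Add(2, V), -2) = V)
Mul(-176, Mul(144, Pow(Mul(Add(6, Add(2, 3)), Function('m')(-5, 2)), -1))) = Mul(-176, Mul(144, Pow(Mul(Add(6, Add(2, 3)), -5), -1))) = Mul(-176, Mul(144, Pow(Mul(Add(6, 5), -5), -1))) = Mul(-176, Mul(144, Pow(Mul(11, -5), -1))) = Mul(-176, Mul(144, Pow(-55, -1))) = Mul(-176, Mul(144, Rational(-1, 55))) = Mul(-176, Rational(-144, 55)) = Rational(2304, 5)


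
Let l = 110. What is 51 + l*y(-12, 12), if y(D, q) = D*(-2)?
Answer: 2691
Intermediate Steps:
y(D, q) = -2*D
51 + l*y(-12, 12) = 51 + 110*(-2*(-12)) = 51 + 110*24 = 51 + 2640 = 2691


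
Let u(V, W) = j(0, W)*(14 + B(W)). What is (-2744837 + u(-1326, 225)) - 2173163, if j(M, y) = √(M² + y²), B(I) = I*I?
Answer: 6475775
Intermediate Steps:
B(I) = I²
u(V, W) = √(W²)*(14 + W²) (u(V, W) = √(0² + W²)*(14 + W²) = √(0 + W²)*(14 + W²) = √(W²)*(14 + W²))
(-2744837 + u(-1326, 225)) - 2173163 = (-2744837 + √(225²)*(14 + 225²)) - 2173163 = (-2744837 + √50625*(14 + 50625)) - 2173163 = (-2744837 + 225*50639) - 2173163 = (-2744837 + 11393775) - 2173163 = 8648938 - 2173163 = 6475775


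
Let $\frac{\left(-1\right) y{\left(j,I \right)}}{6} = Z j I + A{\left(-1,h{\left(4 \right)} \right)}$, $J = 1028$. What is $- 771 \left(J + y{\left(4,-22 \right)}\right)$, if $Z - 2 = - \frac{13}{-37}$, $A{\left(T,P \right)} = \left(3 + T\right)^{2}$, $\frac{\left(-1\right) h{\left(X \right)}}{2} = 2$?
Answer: $- \frac{64057764}{37} \approx -1.7313 \cdot 10^{6}$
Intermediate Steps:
$h{\left(X \right)} = -4$ ($h{\left(X \right)} = \left(-2\right) 2 = -4$)
$Z = \frac{87}{37}$ ($Z = 2 - \frac{13}{-37} = 2 - - \frac{13}{37} = 2 + \frac{13}{37} = \frac{87}{37} \approx 2.3514$)
$y{\left(j,I \right)} = -24 - \frac{522 I j}{37}$ ($y{\left(j,I \right)} = - 6 \left(\frac{87 j}{37} I + \left(3 - 1\right)^{2}\right) = - 6 \left(\frac{87 I j}{37} + 2^{2}\right) = - 6 \left(\frac{87 I j}{37} + 4\right) = - 6 \left(4 + \frac{87 I j}{37}\right) = -24 - \frac{522 I j}{37}$)
$- 771 \left(J + y{\left(4,-22 \right)}\right) = - 771 \left(1028 - \left(24 - \frac{45936}{37}\right)\right) = - 771 \left(1028 + \left(-24 + \frac{45936}{37}\right)\right) = - 771 \left(1028 + \frac{45048}{37}\right) = \left(-771\right) \frac{83084}{37} = - \frac{64057764}{37}$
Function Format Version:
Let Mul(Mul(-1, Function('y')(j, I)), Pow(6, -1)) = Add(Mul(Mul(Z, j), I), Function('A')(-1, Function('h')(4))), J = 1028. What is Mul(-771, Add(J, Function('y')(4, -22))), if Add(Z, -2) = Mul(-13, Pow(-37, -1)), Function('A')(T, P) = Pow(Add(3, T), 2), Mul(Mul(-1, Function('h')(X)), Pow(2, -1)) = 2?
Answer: Rational(-64057764, 37) ≈ -1.7313e+6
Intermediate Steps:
Function('h')(X) = -4 (Function('h')(X) = Mul(-2, 2) = -4)
Z = Rational(87, 37) (Z = Add(2, Mul(-13, Pow(-37, -1))) = Add(2, Mul(-13, Rational(-1, 37))) = Add(2, Rational(13, 37)) = Rational(87, 37) ≈ 2.3514)
Function('y')(j, I) = Add(-24, Mul(Rational(-522, 37), I, j)) (Function('y')(j, I) = Mul(-6, Add(Mul(Mul(Rational(87, 37), j), I), Pow(Add(3, -1), 2))) = Mul(-6, Add(Mul(Rational(87, 37), I, j), Pow(2, 2))) = Mul(-6, Add(Mul(Rational(87, 37), I, j), 4)) = Mul(-6, Add(4, Mul(Rational(87, 37), I, j))) = Add(-24, Mul(Rational(-522, 37), I, j)))
Mul(-771, Add(J, Function('y')(4, -22))) = Mul(-771, Add(1028, Add(-24, Mul(Rational(-522, 37), -22, 4)))) = Mul(-771, Add(1028, Add(-24, Rational(45936, 37)))) = Mul(-771, Add(1028, Rational(45048, 37))) = Mul(-771, Rational(83084, 37)) = Rational(-64057764, 37)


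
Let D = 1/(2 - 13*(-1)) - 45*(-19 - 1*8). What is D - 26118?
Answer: -373544/15 ≈ -24903.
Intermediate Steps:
D = 18226/15 (D = 1/(2 + 13) - 45*(-19 - 8) = 1/15 - 45*(-27) = 1/15 + 1215 = 18226/15 ≈ 1215.1)
D - 26118 = 18226/15 - 26118 = -373544/15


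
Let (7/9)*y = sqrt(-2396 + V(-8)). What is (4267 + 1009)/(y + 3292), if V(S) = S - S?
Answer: 212765252/132805003 - 166194*I*sqrt(599)/132805003 ≈ 1.6021 - 0.030628*I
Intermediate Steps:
V(S) = 0
y = 18*I*sqrt(599)/7 (y = 9*sqrt(-2396 + 0)/7 = 9*sqrt(-2396)/7 = 9*(2*I*sqrt(599))/7 = 18*I*sqrt(599)/7 ≈ 62.934*I)
(4267 + 1009)/(y + 3292) = (4267 + 1009)/(18*I*sqrt(599)/7 + 3292) = 5276/(3292 + 18*I*sqrt(599)/7)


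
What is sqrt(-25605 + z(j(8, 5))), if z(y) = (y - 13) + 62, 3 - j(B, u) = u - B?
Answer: 5*I*sqrt(1022) ≈ 159.84*I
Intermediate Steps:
j(B, u) = 3 + B - u (j(B, u) = 3 - (u - B) = 3 + (B - u) = 3 + B - u)
z(y) = 49 + y (z(y) = (-13 + y) + 62 = 49 + y)
sqrt(-25605 + z(j(8, 5))) = sqrt(-25605 + (49 + (3 + 8 - 1*5))) = sqrt(-25605 + (49 + (3 + 8 - 5))) = sqrt(-25605 + (49 + 6)) = sqrt(-25605 + 55) = sqrt(-25550) = 5*I*sqrt(1022)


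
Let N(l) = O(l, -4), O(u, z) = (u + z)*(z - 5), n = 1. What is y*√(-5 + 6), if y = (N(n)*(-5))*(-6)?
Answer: 810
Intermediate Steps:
O(u, z) = (-5 + z)*(u + z) (O(u, z) = (u + z)*(-5 + z) = (-5 + z)*(u + z))
N(l) = 36 - 9*l (N(l) = (-4)² - 5*l - 5*(-4) + l*(-4) = 16 - 5*l + 20 - 4*l = 36 - 9*l)
y = 810 (y = ((36 - 9*1)*(-5))*(-6) = ((36 - 9)*(-5))*(-6) = (27*(-5))*(-6) = -135*(-6) = 810)
y*√(-5 + 6) = 810*√(-5 + 6) = 810*√1 = 810*1 = 810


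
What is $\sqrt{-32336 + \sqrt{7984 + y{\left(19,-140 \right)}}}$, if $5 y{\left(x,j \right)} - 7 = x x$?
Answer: $\frac{2 \sqrt{-202100 + 5 \sqrt{12590}}}{5} \approx 179.57 i$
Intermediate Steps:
$y{\left(x,j \right)} = \frac{7}{5} + \frac{x^{2}}{5}$ ($y{\left(x,j \right)} = \frac{7}{5} + \frac{x x}{5} = \frac{7}{5} + \frac{x^{2}}{5}$)
$\sqrt{-32336 + \sqrt{7984 + y{\left(19,-140 \right)}}} = \sqrt{-32336 + \sqrt{7984 + \left(\frac{7}{5} + \frac{19^{2}}{5}\right)}} = \sqrt{-32336 + \sqrt{7984 + \left(\frac{7}{5} + \frac{1}{5} \cdot 361\right)}} = \sqrt{-32336 + \sqrt{7984 + \left(\frac{7}{5} + \frac{361}{5}\right)}} = \sqrt{-32336 + \sqrt{7984 + \frac{368}{5}}} = \sqrt{-32336 + \sqrt{\frac{40288}{5}}} = \sqrt{-32336 + \frac{4 \sqrt{12590}}{5}}$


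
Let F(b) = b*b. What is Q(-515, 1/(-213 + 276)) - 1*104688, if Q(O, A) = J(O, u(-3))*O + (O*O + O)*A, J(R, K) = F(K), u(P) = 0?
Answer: -6330634/63 ≈ -1.0049e+5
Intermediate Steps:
F(b) = b**2
J(R, K) = K**2
Q(O, A) = A*(O + O**2) (Q(O, A) = 0**2*O + (O*O + O)*A = 0*O + (O**2 + O)*A = 0 + (O + O**2)*A = 0 + A*(O + O**2) = A*(O + O**2))
Q(-515, 1/(-213 + 276)) - 1*104688 = -515*(1 - 515)/(-213 + 276) - 1*104688 = -515*(-514)/63 - 104688 = (1/63)*(-515)*(-514) - 104688 = 264710/63 - 104688 = -6330634/63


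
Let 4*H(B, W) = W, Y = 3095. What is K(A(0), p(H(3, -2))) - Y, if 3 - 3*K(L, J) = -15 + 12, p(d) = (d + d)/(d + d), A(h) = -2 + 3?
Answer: -3093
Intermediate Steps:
H(B, W) = W/4
A(h) = 1
p(d) = 1 (p(d) = (2*d)/((2*d)) = (2*d)*(1/(2*d)) = 1)
K(L, J) = 2 (K(L, J) = 1 - (-15 + 12)/3 = 1 - 1/3*(-3) = 1 + 1 = 2)
K(A(0), p(H(3, -2))) - Y = 2 - 1*3095 = 2 - 3095 = -3093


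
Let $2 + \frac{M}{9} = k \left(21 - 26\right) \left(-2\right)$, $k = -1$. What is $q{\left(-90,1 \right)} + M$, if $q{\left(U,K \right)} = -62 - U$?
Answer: $-80$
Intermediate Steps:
$M = -108$ ($M = -18 + 9 \left(- \left(21 - 26\right) \left(-2\right)\right) = -18 + 9 \left(- \left(-5\right) \left(-2\right)\right) = -18 + 9 \left(\left(-1\right) 10\right) = -18 + 9 \left(-10\right) = -18 - 90 = -108$)
$q{\left(-90,1 \right)} + M = \left(-62 - -90\right) - 108 = \left(-62 + 90\right) - 108 = 28 - 108 = -80$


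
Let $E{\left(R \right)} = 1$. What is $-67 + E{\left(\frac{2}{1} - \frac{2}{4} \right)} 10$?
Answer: $-57$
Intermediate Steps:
$-67 + E{\left(\frac{2}{1} - \frac{2}{4} \right)} 10 = -67 + 1 \cdot 10 = -67 + 10 = -57$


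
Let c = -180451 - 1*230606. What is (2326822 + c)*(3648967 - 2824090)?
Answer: 1580270485905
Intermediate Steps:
c = -411057 (c = -180451 - 230606 = -411057)
(2326822 + c)*(3648967 - 2824090) = (2326822 - 411057)*(3648967 - 2824090) = 1915765*824877 = 1580270485905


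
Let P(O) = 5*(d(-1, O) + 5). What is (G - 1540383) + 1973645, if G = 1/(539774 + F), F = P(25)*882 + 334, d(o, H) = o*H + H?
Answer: 243561699397/562158 ≈ 4.3326e+5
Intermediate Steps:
d(o, H) = H + H*o (d(o, H) = H*o + H = H + H*o)
P(O) = 25 (P(O) = 5*(O*(1 - 1) + 5) = 5*(O*0 + 5) = 5*(0 + 5) = 5*5 = 25)
F = 22384 (F = 25*882 + 334 = 22050 + 334 = 22384)
G = 1/562158 (G = 1/(539774 + 22384) = 1/562158 ≈ 1.7789e-6)
(G - 1540383) + 1973645 = (1/562158 - 1540383) + 1973645 = -865938626513/562158 + 1973645 = 243561699397/562158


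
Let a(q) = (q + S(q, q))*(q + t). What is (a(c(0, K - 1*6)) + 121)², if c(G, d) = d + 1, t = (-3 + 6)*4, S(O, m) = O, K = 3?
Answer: 6561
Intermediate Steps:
t = 12 (t = 3*4 = 12)
c(G, d) = 1 + d
a(q) = 2*q*(12 + q) (a(q) = (q + q)*(q + 12) = (2*q)*(12 + q) = 2*q*(12 + q))
(a(c(0, K - 1*6)) + 121)² = (2*(1 + (3 - 1*6))*(12 + (1 + (3 - 1*6))) + 121)² = (2*(1 + (3 - 6))*(12 + (1 + (3 - 6))) + 121)² = (2*(1 - 3)*(12 + (1 - 3)) + 121)² = (2*(-2)*(12 - 2) + 121)² = (2*(-2)*10 + 121)² = (-40 + 121)² = 81² = 6561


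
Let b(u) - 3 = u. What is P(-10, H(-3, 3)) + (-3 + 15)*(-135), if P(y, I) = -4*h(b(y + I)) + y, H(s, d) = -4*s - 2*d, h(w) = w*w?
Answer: -1634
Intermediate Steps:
b(u) = 3 + u
h(w) = w²
P(y, I) = y - 4*(3 + I + y)² (P(y, I) = -4*(3 + (y + I))² + y = -4*(3 + (I + y))² + y = -4*(3 + I + y)² + y = y - 4*(3 + I + y)²)
P(-10, H(-3, 3)) + (-3 + 15)*(-135) = (-10 - 4*(3 + (-4*(-3) - 2*3) - 10)²) + (-3 + 15)*(-135) = (-10 - 4*(3 + (12 - 6) - 10)²) + 12*(-135) = (-10 - 4*(3 + 6 - 10)²) - 1620 = (-10 - 4*(-1)²) - 1620 = (-10 - 4*1) - 1620 = (-10 - 4) - 1620 = -14 - 1620 = -1634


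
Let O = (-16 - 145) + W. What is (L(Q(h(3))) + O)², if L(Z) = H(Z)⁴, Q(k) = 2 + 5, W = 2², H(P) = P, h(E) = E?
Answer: 5035536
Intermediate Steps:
W = 4
Q(k) = 7
L(Z) = Z⁴
O = -157 (O = (-16 - 145) + 4 = -161 + 4 = -157)
(L(Q(h(3))) + O)² = (7⁴ - 157)² = (2401 - 157)² = 2244² = 5035536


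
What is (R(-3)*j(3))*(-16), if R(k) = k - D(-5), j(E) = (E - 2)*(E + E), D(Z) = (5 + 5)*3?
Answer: 3168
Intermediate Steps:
D(Z) = 30 (D(Z) = 10*3 = 30)
j(E) = 2*E*(-2 + E) (j(E) = (-2 + E)*(2*E) = 2*E*(-2 + E))
R(k) = -30 + k (R(k) = k - 1*30 = k - 30 = -30 + k)
(R(-3)*j(3))*(-16) = ((-30 - 3)*(2*3*(-2 + 3)))*(-16) = -66*3*(-16) = -33*6*(-16) = -198*(-16) = 3168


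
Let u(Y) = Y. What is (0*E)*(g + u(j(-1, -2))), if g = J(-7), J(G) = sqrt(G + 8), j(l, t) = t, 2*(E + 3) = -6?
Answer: 0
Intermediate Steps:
E = -6 (E = -3 + (1/2)*(-6) = -3 - 3 = -6)
J(G) = sqrt(8 + G)
g = 1 (g = sqrt(8 - 7) = sqrt(1) = 1)
(0*E)*(g + u(j(-1, -2))) = (0*(-6))*(1 - 2) = 0*(-1) = 0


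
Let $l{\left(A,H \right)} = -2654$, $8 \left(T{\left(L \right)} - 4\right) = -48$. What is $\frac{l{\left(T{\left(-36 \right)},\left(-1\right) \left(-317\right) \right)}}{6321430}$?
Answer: $- \frac{1327}{3160715} \approx -0.00041984$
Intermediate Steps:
$T{\left(L \right)} = -2$ ($T{\left(L \right)} = 4 + \frac{1}{8} \left(-48\right) = 4 - 6 = -2$)
$\frac{l{\left(T{\left(-36 \right)},\left(-1\right) \left(-317\right) \right)}}{6321430} = - \frac{2654}{6321430} = \left(-2654\right) \frac{1}{6321430} = - \frac{1327}{3160715}$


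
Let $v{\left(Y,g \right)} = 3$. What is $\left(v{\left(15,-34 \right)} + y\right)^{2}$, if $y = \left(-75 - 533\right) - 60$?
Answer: $442225$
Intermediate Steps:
$y = -668$ ($y = -608 - 60 = -668$)
$\left(v{\left(15,-34 \right)} + y\right)^{2} = \left(3 - 668\right)^{2} = \left(-665\right)^{2} = 442225$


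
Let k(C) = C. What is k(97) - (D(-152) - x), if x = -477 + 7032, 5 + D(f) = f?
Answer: 6809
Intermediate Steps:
D(f) = -5 + f
x = 6555
k(97) - (D(-152) - x) = 97 - ((-5 - 152) - 1*6555) = 97 - (-157 - 6555) = 97 - 1*(-6712) = 97 + 6712 = 6809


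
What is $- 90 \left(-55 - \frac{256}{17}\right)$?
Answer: $\frac{107190}{17} \approx 6305.3$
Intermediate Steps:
$- 90 \left(-55 - \frac{256}{17}\right) = \left(-90\right) \left(- \frac{1191}{17}\right) = \frac{107190}{17}$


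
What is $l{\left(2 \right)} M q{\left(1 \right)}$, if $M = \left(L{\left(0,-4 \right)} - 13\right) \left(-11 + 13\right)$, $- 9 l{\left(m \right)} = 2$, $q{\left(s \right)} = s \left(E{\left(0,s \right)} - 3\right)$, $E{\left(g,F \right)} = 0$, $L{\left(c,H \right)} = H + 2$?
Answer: $-20$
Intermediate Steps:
$L{\left(c,H \right)} = 2 + H$
$q{\left(s \right)} = - 3 s$ ($q{\left(s \right)} = s \left(0 - 3\right) = s \left(-3\right) = - 3 s$)
$l{\left(m \right)} = - \frac{2}{9}$ ($l{\left(m \right)} = \left(- \frac{1}{9}\right) 2 = - \frac{2}{9}$)
$M = -30$ ($M = \left(\left(2 - 4\right) - 13\right) \left(-11 + 13\right) = \left(-2 - 13\right) 2 = \left(-15\right) 2 = -30$)
$l{\left(2 \right)} M q{\left(1 \right)} = \left(- \frac{2}{9}\right) \left(-30\right) \left(\left(-3\right) 1\right) = \frac{20}{3} \left(-3\right) = -20$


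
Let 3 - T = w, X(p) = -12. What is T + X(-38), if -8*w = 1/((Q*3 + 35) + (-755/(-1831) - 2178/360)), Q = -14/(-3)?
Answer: -28573567/3175858 ≈ -8.9971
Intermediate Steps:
Q = 14/3 (Q = -14*(-1/3) = 14/3 ≈ 4.6667)
w = -9155/3175858 (w = -1/(8*(((14/3)*3 + 35) + (-755/(-1831) - 2178/360))) = -1/(8*((14 + 35) + (-755*(-1/1831) - 2178*1/360))) = -1/(8*(49 + (755/1831 - 121/20))) = -1/(8*(49 - 206451/36620)) = -1/(8*1587929/36620) = -1/8*36620/1587929 = -9155/3175858 ≈ -0.0028827)
T = 9536729/3175858 (T = 3 - 1*(-9155/3175858) = 3 + 9155/3175858 = 9536729/3175858 ≈ 3.0029)
T + X(-38) = 9536729/3175858 - 12 = -28573567/3175858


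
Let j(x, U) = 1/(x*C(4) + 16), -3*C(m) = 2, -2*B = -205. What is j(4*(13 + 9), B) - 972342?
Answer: -124459779/128 ≈ -9.7234e+5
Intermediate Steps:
B = 205/2 (B = -½*(-205) = 205/2 ≈ 102.50)
C(m) = -⅔ (C(m) = -⅓*2 = -⅔)
j(x, U) = 1/(16 - 2*x/3) (j(x, U) = 1/(x*(-⅔) + 16) = 1/(-2*x/3 + 16) = 1/(16 - 2*x/3))
j(4*(13 + 9), B) - 972342 = 3/(2*(24 - 4*(13 + 9))) - 972342 = 3/(2*(24 - 4*22)) - 972342 = 3/(2*(24 - 1*88)) - 972342 = 3/(2*(24 - 88)) - 972342 = (3/2)/(-64) - 972342 = (3/2)*(-1/64) - 972342 = -3/128 - 972342 = -124459779/128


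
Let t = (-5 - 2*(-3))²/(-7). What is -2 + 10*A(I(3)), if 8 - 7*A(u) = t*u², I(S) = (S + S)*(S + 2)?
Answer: 9462/49 ≈ 193.10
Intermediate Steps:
I(S) = 2*S*(2 + S) (I(S) = (2*S)*(2 + S) = 2*S*(2 + S))
t = -⅐ (t = (-5 + 6)²*(-⅐) = 1²*(-⅐) = 1*(-⅐) = -⅐ ≈ -0.14286)
A(u) = 8/7 + u²/49 (A(u) = 8/7 - (-1)*u²/49 = 8/7 + u²/49)
-2 + 10*A(I(3)) = -2 + 10*(8/7 + (2*3*(2 + 3))²/49) = -2 + 10*(8/7 + (2*3*5)²/49) = -2 + 10*(8/7 + (1/49)*30²) = -2 + 10*(8/7 + (1/49)*900) = -2 + 10*(8/7 + 900/49) = -2 + 10*(956/49) = -2 + 9560/49 = 9462/49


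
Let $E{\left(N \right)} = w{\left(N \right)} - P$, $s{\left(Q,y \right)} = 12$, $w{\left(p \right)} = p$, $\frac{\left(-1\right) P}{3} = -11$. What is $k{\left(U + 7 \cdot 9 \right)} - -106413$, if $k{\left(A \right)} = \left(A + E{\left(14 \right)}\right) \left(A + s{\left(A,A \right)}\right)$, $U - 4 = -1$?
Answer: $110079$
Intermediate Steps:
$P = 33$ ($P = \left(-3\right) \left(-11\right) = 33$)
$U = 3$ ($U = 4 - 1 = 3$)
$E{\left(N \right)} = -33 + N$ ($E{\left(N \right)} = N - 33 = -33 + N$)
$k{\left(A \right)} = \left(-19 + A\right) \left(12 + A\right)$ ($k{\left(A \right)} = \left(A + \left(-33 + 14\right)\right) \left(A + 12\right) = \left(A - 19\right) \left(12 + A\right) = \left(-19 + A\right) \left(12 + A\right)$)
$k{\left(U + 7 \cdot 9 \right)} - -106413 = \left(-228 + \left(3 + 7 \cdot 9\right)^{2} - 7 \left(3 + 7 \cdot 9\right)\right) - -106413 = \left(-228 + \left(3 + 63\right)^{2} - 7 \left(3 + 63\right)\right) + 106413 = \left(-228 + 66^{2} - 462\right) + 106413 = \left(-228 + 4356 - 462\right) + 106413 = 3666 + 106413 = 110079$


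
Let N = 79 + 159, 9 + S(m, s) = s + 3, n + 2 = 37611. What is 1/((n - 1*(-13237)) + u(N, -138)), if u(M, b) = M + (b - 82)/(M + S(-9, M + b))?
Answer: 83/4239917 ≈ 1.9576e-5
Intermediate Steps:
n = 37609 (n = -2 + 37611 = 37609)
S(m, s) = -6 + s (S(m, s) = -9 + (s + 3) = -9 + (3 + s) = -6 + s)
N = 238
u(M, b) = M + (-82 + b)/(-6 + b + 2*M) (u(M, b) = M + (b - 82)/(M + (-6 + (M + b))) = M + (-82 + b)/(M + (-6 + M + b)) = M + (-82 + b)/(-6 + b + 2*M))
1/((n - 1*(-13237)) + u(N, -138)) = 1/((37609 - 1*(-13237)) + (-82 - 138 + 238² + 238*(-6 + 238 - 138))/(-6 - 138 + 2*238)) = 1/((37609 + 13237) + (-82 - 138 + 56644 + 238*94)/(-6 - 138 + 476)) = 1/(50846 + (-82 - 138 + 56644 + 22372)/332) = 1/(50846 + (1/332)*78796) = 1/(50846 + 19699/83) = 1/(4239917/83) = 83/4239917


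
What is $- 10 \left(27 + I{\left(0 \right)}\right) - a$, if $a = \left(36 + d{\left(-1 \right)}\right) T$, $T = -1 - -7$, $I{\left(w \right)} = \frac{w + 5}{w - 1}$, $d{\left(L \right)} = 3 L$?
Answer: $-418$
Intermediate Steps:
$I{\left(w \right)} = \frac{5 + w}{-1 + w}$
$T = 6$ ($T = -1 + 7 = 6$)
$a = 198$ ($a = \left(36 + 3 \left(-1\right)\right) 6 = \left(36 - 3\right) 6 = 33 \cdot 6 = 198$)
$- 10 \left(27 + I{\left(0 \right)}\right) - a = - 10 \left(27 + \frac{5 + 0}{-1 + 0}\right) - 198 = - 10 \left(27 + \frac{1}{-1} \cdot 5\right) - 198 = - 10 \left(27 - 5\right) - 198 = \left(-10\right) 22 - 198 = -220 - 198 = -418$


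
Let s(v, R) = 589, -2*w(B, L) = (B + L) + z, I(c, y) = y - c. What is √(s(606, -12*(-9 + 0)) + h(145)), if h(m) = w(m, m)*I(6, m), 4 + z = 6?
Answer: I*√19705 ≈ 140.37*I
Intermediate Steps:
z = 2 (z = -4 + 6 = 2)
w(B, L) = -1 - B/2 - L/2 (w(B, L) = -((B + L) + 2)/2 = -(2 + B + L)/2 = -1 - B/2 - L/2)
h(m) = (-1 - m)*(-6 + m) (h(m) = (-1 - m/2 - m/2)*(m - 1*6) = (-1 - m)*(m - 6) = (-1 - m)*(-6 + m))
√(s(606, -12*(-9 + 0)) + h(145)) = √(589 - (1 + 145)*(-6 + 145)) = √(589 - 1*146*139) = √(589 - 20294) = √(-19705) = I*√19705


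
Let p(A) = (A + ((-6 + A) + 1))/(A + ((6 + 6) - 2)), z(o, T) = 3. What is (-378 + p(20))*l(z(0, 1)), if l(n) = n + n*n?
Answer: -4522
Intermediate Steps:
l(n) = n + n**2
p(A) = (-5 + 2*A)/(10 + A) (p(A) = (A + (-5 + A))/(A + (12 - 2)) = (-5 + 2*A)/(A + 10) = (-5 + 2*A)/(10 + A))
(-378 + p(20))*l(z(0, 1)) = (-378 + (-5 + 2*20)/(10 + 20))*(3*(1 + 3)) = (-378 + (-5 + 40)/30)*(3*4) = (-378 + (1/30)*35)*12 = (-378 + 7/6)*12 = -2261/6*12 = -4522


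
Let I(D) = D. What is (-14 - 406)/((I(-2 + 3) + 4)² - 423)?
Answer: 210/199 ≈ 1.0553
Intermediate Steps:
(-14 - 406)/((I(-2 + 3) + 4)² - 423) = (-14 - 406)/(((-2 + 3) + 4)² - 423) = -420/((1 + 4)² - 423) = -420/(5² - 423) = -420/(25 - 423) = -420/(-398) = -420*(-1/398) = 210/199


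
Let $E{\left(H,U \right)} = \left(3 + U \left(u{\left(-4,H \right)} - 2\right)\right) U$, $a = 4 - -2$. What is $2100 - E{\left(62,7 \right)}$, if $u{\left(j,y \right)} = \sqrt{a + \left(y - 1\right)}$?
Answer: $2177 - 49 \sqrt{67} \approx 1775.9$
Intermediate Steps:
$a = 6$ ($a = 4 + 2 = 6$)
$u{\left(j,y \right)} = \sqrt{5 + y}$ ($u{\left(j,y \right)} = \sqrt{6 + \left(y - 1\right)} = \sqrt{6 + \left(-1 + y\right)} = \sqrt{5 + y}$)
$E{\left(H,U \right)} = U \left(3 + U \left(-2 + \sqrt{5 + H}\right)\right)$ ($E{\left(H,U \right)} = \left(3 + U \left(\sqrt{5 + H} - 2\right)\right) U = \left(3 + U \left(-2 + \sqrt{5 + H}\right)\right) U = U \left(3 + U \left(-2 + \sqrt{5 + H}\right)\right)$)
$2100 - E{\left(62,7 \right)} = 2100 - 7 \left(3 - 14 + 7 \sqrt{5 + 62}\right) = 2100 - 7 \left(3 - 14 + 7 \sqrt{67}\right) = 2100 - 7 \left(-11 + 7 \sqrt{67}\right) = 2100 - \left(-77 + 49 \sqrt{67}\right) = 2100 + \left(77 - 49 \sqrt{67}\right) = 2177 - 49 \sqrt{67}$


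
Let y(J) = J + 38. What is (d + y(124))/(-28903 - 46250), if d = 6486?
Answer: -2216/25051 ≈ -0.088459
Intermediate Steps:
y(J) = 38 + J
(d + y(124))/(-28903 - 46250) = (6486 + (38 + 124))/(-28903 - 46250) = (6486 + 162)/(-75153) = 6648*(-1/75153) = -2216/25051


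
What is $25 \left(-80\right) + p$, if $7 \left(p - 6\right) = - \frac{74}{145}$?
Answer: $- \frac{2023984}{1015} \approx -1994.1$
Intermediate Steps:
$p = \frac{6016}{1015}$ ($p = 6 + \frac{\left(-74\right) \frac{1}{145}}{7} = 6 + \frac{1}{7} \left(- \frac{74}{145}\right) = 6 - \frac{74}{1015} = \frac{6016}{1015} \approx 5.9271$)
$25 \left(-80\right) + p = 25 \left(-80\right) + \frac{6016}{1015} = -2000 + \frac{6016}{1015} = - \frac{2023984}{1015}$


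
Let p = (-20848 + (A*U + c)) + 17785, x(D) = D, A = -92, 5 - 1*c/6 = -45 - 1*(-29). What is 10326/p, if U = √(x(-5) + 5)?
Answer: -3442/979 ≈ -3.5158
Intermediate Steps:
c = 126 (c = 30 - 6*(-45 - 1*(-29)) = 30 - 6*(-45 + 29) = 30 - 6*(-16) = 30 + 96 = 126)
U = 0 (U = √(-5 + 5) = √0 = 0)
p = -2937 (p = (-20848 + (-92*0 + 126)) + 17785 = (-20848 + (0 + 126)) + 17785 = (-20848 + 126) + 17785 = -20722 + 17785 = -2937)
10326/p = 10326/(-2937) = 10326*(-1/2937) = -3442/979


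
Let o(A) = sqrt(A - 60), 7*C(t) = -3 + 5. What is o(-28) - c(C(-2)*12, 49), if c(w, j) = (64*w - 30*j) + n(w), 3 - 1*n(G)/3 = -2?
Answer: 8649/7 + 2*I*sqrt(22) ≈ 1235.6 + 9.3808*I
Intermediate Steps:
C(t) = 2/7 (C(t) = (-3 + 5)/7 = (1/7)*2 = 2/7)
n(G) = 15 (n(G) = 9 - 3*(-2) = 9 + 6 = 15)
c(w, j) = 15 - 30*j + 64*w (c(w, j) = (64*w - 30*j) + 15 = (-30*j + 64*w) + 15 = 15 - 30*j + 64*w)
o(A) = sqrt(-60 + A)
o(-28) - c(C(-2)*12, 49) = sqrt(-60 - 28) - (15 - 30*49 + 64*((2/7)*12)) = sqrt(-88) - (15 - 1470 + 64*(24/7)) = 2*I*sqrt(22) - (15 - 1470 + 1536/7) = 2*I*sqrt(22) - 1*(-8649/7) = 2*I*sqrt(22) + 8649/7 = 8649/7 + 2*I*sqrt(22)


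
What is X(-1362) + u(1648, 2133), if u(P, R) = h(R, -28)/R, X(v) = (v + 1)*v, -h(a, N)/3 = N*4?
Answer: 1317968014/711 ≈ 1.8537e+6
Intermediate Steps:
h(a, N) = -12*N (h(a, N) = -3*N*4 = -12*N)
X(v) = v*(1 + v) (X(v) = (1 + v)*v = v*(1 + v))
u(P, R) = 336/R (u(P, R) = (-12*(-28))/R = 336/R)
X(-1362) + u(1648, 2133) = -1362*(1 - 1362) + 336/2133 = -1362*(-1361) + 336*(1/2133) = 1853682 + 112/711 = 1317968014/711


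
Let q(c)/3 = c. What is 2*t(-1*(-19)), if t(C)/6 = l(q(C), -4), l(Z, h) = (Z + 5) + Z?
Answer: 1428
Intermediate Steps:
q(c) = 3*c
l(Z, h) = 5 + 2*Z (l(Z, h) = (5 + Z) + Z = 5 + 2*Z)
t(C) = 30 + 36*C (t(C) = 6*(5 + 2*(3*C)) = 6*(5 + 6*C) = 30 + 36*C)
2*t(-1*(-19)) = 2*(30 + 36*(-1*(-19))) = 2*(30 + 36*19) = 2*(30 + 684) = 2*714 = 1428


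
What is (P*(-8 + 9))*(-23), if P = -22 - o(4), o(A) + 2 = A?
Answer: 552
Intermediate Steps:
o(A) = -2 + A
P = -24 (P = -22 - (-2 + 4) = -22 - 1*2 = -22 - 2 = -24)
(P*(-8 + 9))*(-23) = -24*(-8 + 9)*(-23) = -24*1*(-23) = -24*(-23) = 552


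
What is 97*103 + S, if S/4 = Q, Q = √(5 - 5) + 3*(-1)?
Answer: 9979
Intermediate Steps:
Q = -3 (Q = √0 - 3 = 0 - 3 = -3)
S = -12 (S = 4*(-3) = -12)
97*103 + S = 97*103 - 12 = 9991 - 12 = 9979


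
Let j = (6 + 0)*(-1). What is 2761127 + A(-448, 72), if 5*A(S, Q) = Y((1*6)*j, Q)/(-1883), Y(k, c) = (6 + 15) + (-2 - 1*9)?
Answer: 5199202139/1883 ≈ 2.7611e+6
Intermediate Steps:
j = -6 (j = 6*(-1) = -6)
Y(k, c) = 10 (Y(k, c) = 21 + (-2 - 9) = 21 - 11 = 10)
A(S, Q) = -2/1883 (A(S, Q) = (10/(-1883))/5 = (10*(-1/1883))/5 = (⅕)*(-10/1883) = -2/1883)
2761127 + A(-448, 72) = 2761127 - 2/1883 = 5199202139/1883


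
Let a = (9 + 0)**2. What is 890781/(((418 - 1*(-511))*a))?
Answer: 296927/25083 ≈ 11.838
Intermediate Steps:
a = 81 (a = 9**2 = 81)
890781/(((418 - 1*(-511))*a)) = 890781/(((418 - 1*(-511))*81)) = 890781/(((418 + 511)*81)) = 890781/((929*81)) = 890781/75249 = 890781*(1/75249) = 296927/25083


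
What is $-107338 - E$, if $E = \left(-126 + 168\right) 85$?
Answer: $-110908$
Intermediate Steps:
$E = 3570$ ($E = 42 \cdot 85 = 3570$)
$-107338 - E = -107338 - 3570 = -110908$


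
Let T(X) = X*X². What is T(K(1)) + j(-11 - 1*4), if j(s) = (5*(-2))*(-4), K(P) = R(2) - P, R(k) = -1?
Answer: 32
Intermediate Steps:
K(P) = -1 - P
j(s) = 40 (j(s) = -10*(-4) = 40)
T(X) = X³
T(K(1)) + j(-11 - 1*4) = (-1 - 1*1)³ + 40 = (-1 - 1)³ + 40 = (-2)³ + 40 = -8 + 40 = 32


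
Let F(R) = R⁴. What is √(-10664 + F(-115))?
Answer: √174889961 ≈ 13225.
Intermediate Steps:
√(-10664 + F(-115)) = √(-10664 + (-115)⁴) = √(-10664 + 174900625) = √174889961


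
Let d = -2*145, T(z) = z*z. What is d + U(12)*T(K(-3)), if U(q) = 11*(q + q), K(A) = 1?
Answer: -26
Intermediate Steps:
U(q) = 22*q (U(q) = 11*(2*q) = 22*q)
T(z) = z**2
d = -290
d + U(12)*T(K(-3)) = -290 + (22*12)*1**2 = -290 + 264*1 = -290 + 264 = -26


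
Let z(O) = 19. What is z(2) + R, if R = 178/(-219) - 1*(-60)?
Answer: 17123/219 ≈ 78.187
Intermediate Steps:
R = 12962/219 (R = 178*(-1/219) + 60 = -178/219 + 60 = 12962/219 ≈ 59.187)
z(2) + R = 19 + 12962/219 = 17123/219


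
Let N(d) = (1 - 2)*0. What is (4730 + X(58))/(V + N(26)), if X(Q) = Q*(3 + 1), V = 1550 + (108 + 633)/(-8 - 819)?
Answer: 4103574/1281109 ≈ 3.2031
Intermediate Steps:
N(d) = 0 (N(d) = -1*0 = 0)
V = 1281109/827 (V = 1550 + 741/(-827) = 1550 + 741*(-1/827) = 1550 - 741/827 = 1281109/827 ≈ 1549.1)
X(Q) = 4*Q (X(Q) = Q*4 = 4*Q)
(4730 + X(58))/(V + N(26)) = (4730 + 4*58)/(1281109/827 + 0) = (4730 + 232)/(1281109/827) = 4962*(827/1281109) = 4103574/1281109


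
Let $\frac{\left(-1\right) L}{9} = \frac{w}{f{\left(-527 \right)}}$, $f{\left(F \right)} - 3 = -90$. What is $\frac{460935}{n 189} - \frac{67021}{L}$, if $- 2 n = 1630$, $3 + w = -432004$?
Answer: $- \frac{2207389832}{1478759961} \approx -1.4927$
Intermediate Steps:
$w = -432007$ ($w = -3 - 432004 = -432007$)
$n = -815$ ($n = \left(- \frac{1}{2}\right) 1630 = -815$)
$f{\left(F \right)} = -87$ ($f{\left(F \right)} = 3 - 90 = -87$)
$L = - \frac{1296021}{29}$ ($L = - 9 \left(- \frac{432007}{-87}\right) = - 9 \left(\left(-432007\right) \left(- \frac{1}{87}\right)\right) = \left(-9\right) \frac{432007}{87} = - \frac{1296021}{29} \approx -44690.0$)
$\frac{460935}{n 189} - \frac{67021}{L} = \frac{460935}{\left(-815\right) 189} - \frac{67021}{- \frac{1296021}{29}} = \frac{460935}{-154035} - - \frac{1943609}{1296021} = 460935 \left(- \frac{1}{154035}\right) + \frac{1943609}{1296021} = - \frac{10243}{3423} + \frac{1943609}{1296021} = - \frac{2207389832}{1478759961}$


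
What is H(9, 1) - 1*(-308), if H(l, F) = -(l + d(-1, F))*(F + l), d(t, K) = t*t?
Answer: 208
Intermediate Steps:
d(t, K) = t²
H(l, F) = -(1 + l)*(F + l) (H(l, F) = -(l + (-1)²)*(F + l) = -(l + 1)*(F + l) = -(1 + l)*(F + l))
H(9, 1) - 1*(-308) = (-1*1 - 1*9 - 1*9² - 1*1*9) - 1*(-308) = (-1 - 9 - 1*81 - 9) + 308 = (-1 - 9 - 81 - 9) + 308 = -100 + 308 = 208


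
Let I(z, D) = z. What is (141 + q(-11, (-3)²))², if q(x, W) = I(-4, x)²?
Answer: 24649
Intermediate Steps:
q(x, W) = 16 (q(x, W) = (-4)² = 16)
(141 + q(-11, (-3)²))² = (141 + 16)² = 157² = 24649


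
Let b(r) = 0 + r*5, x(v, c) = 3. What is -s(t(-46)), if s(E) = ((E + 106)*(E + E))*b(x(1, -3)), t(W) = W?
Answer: 82800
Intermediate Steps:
b(r) = 5*r (b(r) = 0 + 5*r = 5*r)
s(E) = 30*E*(106 + E) (s(E) = ((E + 106)*(E + E))*(5*3) = ((106 + E)*(2*E))*15 = (2*E*(106 + E))*15 = 30*E*(106 + E))
-s(t(-46)) = -30*(-46)*(106 - 46) = -30*(-46)*60 = -1*(-82800) = 82800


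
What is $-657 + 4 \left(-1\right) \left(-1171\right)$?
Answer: $4027$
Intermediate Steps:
$-657 + 4 \left(-1\right) \left(-1171\right) = -657 - -4684 = -657 + 4684 = 4027$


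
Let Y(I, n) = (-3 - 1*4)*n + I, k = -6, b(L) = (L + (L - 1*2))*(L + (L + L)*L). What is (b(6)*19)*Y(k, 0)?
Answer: -88920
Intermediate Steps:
b(L) = (-2 + 2*L)*(L + 2*L²) (b(L) = (L + (L - 2))*(L + (2*L)*L) = (L + (-2 + L))*(L + 2*L²) = (-2 + 2*L)*(L + 2*L²))
Y(I, n) = I - 7*n (Y(I, n) = (-3 - 4)*n + I = -7*n + I = I - 7*n)
(b(6)*19)*Y(k, 0) = ((2*6*(-1 - 1*6 + 2*6²))*19)*(-6 - 7*0) = ((2*6*(-1 - 6 + 2*36))*19)*(-6 + 0) = ((2*6*(-1 - 6 + 72))*19)*(-6) = ((2*6*65)*19)*(-6) = (780*19)*(-6) = 14820*(-6) = -88920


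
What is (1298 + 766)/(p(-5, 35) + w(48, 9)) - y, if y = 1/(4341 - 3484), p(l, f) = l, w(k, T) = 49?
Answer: 442201/9427 ≈ 46.908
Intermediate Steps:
y = 1/857 ≈ 0.0011669
(1298 + 766)/(p(-5, 35) + w(48, 9)) - y = (1298 + 766)/(-5 + 49) - 1*1/857 = 2064/44 - 1/857 = 2064*(1/44) - 1/857 = 516/11 - 1/857 = 442201/9427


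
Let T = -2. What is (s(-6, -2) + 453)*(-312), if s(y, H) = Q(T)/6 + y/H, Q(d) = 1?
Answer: -142324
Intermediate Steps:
s(y, H) = ⅙ + y/H (s(y, H) = 1/6 + y/H = 1*(⅙) + y/H = ⅙ + y/H)
(s(-6, -2) + 453)*(-312) = ((-6 + (⅙)*(-2))/(-2) + 453)*(-312) = (-(-6 - ⅓)/2 + 453)*(-312) = (-½*(-19/3) + 453)*(-312) = (19/6 + 453)*(-312) = (2737/6)*(-312) = -142324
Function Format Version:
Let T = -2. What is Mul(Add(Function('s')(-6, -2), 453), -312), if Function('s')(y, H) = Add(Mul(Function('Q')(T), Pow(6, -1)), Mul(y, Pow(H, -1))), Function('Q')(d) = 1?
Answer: -142324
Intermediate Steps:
Function('s')(y, H) = Add(Rational(1, 6), Mul(y, Pow(H, -1))) (Function('s')(y, H) = Add(Mul(1, Pow(6, -1)), Mul(y, Pow(H, -1))) = Add(Mul(1, Rational(1, 6)), Mul(y, Pow(H, -1))) = Add(Rational(1, 6), Mul(y, Pow(H, -1))))
Mul(Add(Function('s')(-6, -2), 453), -312) = Mul(Add(Mul(Pow(-2, -1), Add(-6, Mul(Rational(1, 6), -2))), 453), -312) = Mul(Add(Mul(Rational(-1, 2), Add(-6, Rational(-1, 3))), 453), -312) = Mul(Add(Mul(Rational(-1, 2), Rational(-19, 3)), 453), -312) = Mul(Add(Rational(19, 6), 453), -312) = Mul(Rational(2737, 6), -312) = -142324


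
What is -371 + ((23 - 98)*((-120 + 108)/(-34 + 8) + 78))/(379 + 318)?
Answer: -202243/533 ≈ -379.44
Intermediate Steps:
-371 + ((23 - 98)*((-120 + 108)/(-34 + 8) + 78))/(379 + 318) = -371 - 75*(-12/(-26) + 78)/697 = -371 - 75*(-12*(-1/26) + 78)*(1/697) = -371 - 75*(6/13 + 78)*(1/697) = -371 - 75*1020/13*(1/697) = -371 - 76500/13*1/697 = -371 - 4500/533 = -202243/533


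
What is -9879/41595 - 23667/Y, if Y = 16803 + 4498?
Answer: -56898164/42191195 ≈ -1.3486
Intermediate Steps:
Y = 21301
-9879/41595 - 23667/Y = -9879/41595 - 23667/21301 = -9879*1/41595 - 23667*1/21301 = -3293/13865 - 3381/3043 = -56898164/42191195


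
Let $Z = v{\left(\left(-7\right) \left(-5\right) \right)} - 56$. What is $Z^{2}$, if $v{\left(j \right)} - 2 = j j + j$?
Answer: $1454436$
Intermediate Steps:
$v{\left(j \right)} = 2 + j + j^{2}$ ($v{\left(j \right)} = 2 + \left(j j + j\right) = 2 + \left(j^{2} + j\right) = 2 + \left(j + j^{2}\right) = 2 + j + j^{2}$)
$Z = 1206$ ($Z = \left(2 - -35 + \left(\left(-7\right) \left(-5\right)\right)^{2}\right) - 56 = \left(2 + 35 + 35^{2}\right) - 56 = \left(2 + 35 + 1225\right) - 56 = 1262 - 56 = 1206$)
$Z^{2} = 1206^{2} = 1454436$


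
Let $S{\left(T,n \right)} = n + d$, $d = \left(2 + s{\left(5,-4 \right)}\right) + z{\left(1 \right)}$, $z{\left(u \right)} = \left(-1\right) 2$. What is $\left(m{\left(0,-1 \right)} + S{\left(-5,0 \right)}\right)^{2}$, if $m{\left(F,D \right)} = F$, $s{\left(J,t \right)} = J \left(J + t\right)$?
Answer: $25$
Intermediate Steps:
$z{\left(u \right)} = -2$
$d = 5$ ($d = \left(2 + 5 \left(5 - 4\right)\right) - 2 = \left(2 + 5 \cdot 1\right) - 2 = \left(2 + 5\right) - 2 = 7 - 2 = 5$)
$S{\left(T,n \right)} = 5 + n$ ($S{\left(T,n \right)} = n + 5 = 5 + n$)
$\left(m{\left(0,-1 \right)} + S{\left(-5,0 \right)}\right)^{2} = \left(0 + \left(5 + 0\right)\right)^{2} = \left(0 + 5\right)^{2} = 5^{2} = 25$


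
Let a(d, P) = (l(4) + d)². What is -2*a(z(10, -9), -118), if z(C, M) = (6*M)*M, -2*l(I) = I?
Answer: -468512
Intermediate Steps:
l(I) = -I/2
z(C, M) = 6*M²
a(d, P) = (-2 + d)² (a(d, P) = (-½*4 + d)² = (-2 + d)²)
-2*a(z(10, -9), -118) = -2*(-2 + 6*(-9)²)² = -2*(-2 + 6*81)² = -2*(-2 + 486)² = -2*484² = -2*234256 = -468512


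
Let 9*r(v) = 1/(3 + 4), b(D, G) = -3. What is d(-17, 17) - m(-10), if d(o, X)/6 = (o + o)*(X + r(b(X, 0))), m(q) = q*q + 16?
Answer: -75332/21 ≈ -3587.2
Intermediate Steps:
m(q) = 16 + q² (m(q) = q² + 16 = 16 + q²)
r(v) = 1/63 (r(v) = 1/(9*(3 + 4)) = (⅑)/7 = (⅑)*(⅐) = 1/63)
d(o, X) = 12*o*(1/63 + X) (d(o, X) = 6*((o + o)*(X + 1/63)) = 6*((2*o)*(1/63 + X)) = 6*(2*o*(1/63 + X)) = 12*o*(1/63 + X))
d(-17, 17) - m(-10) = (4/21)*(-17)*(1 + 63*17) - (16 + (-10)²) = (4/21)*(-17)*(1 + 1071) - (16 + 100) = (4/21)*(-17)*1072 - 1*116 = -72896/21 - 116 = -75332/21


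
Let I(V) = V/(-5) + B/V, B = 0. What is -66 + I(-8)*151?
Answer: 878/5 ≈ 175.60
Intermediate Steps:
I(V) = -V/5 (I(V) = V/(-5) + 0/V = V*(-⅕) + 0 = -V/5 + 0 = -V/5)
-66 + I(-8)*151 = -66 - ⅕*(-8)*151 = -66 + (8/5)*151 = -66 + 1208/5 = 878/5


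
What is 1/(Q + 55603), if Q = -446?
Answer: 1/55157 ≈ 1.8130e-5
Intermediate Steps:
1/(Q + 55603) = 1/(-446 + 55603) = 1/55157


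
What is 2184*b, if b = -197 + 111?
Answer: -187824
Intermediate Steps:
b = -86
2184*b = 2184*(-86) = -187824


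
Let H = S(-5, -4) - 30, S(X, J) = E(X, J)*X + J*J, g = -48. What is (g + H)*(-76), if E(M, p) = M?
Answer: 2812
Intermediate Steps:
S(X, J) = J² + X² (S(X, J) = X*X + J*J = X² + J² = J² + X²)
H = 11 (H = ((-4)² + (-5)²) - 30 = (16 + 25) - 30 = 41 - 30 = 11)
(g + H)*(-76) = (-48 + 11)*(-76) = -37*(-76) = 2812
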